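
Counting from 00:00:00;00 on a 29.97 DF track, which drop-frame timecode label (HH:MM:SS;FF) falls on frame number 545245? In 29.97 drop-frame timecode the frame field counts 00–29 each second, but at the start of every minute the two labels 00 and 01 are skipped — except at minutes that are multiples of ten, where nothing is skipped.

Each 10-minute DF block holds 10 × 60 × 30 − 9 × 2 = 17982 frames. 545245 ÷ 17982 → 30 full blocks, remainder 5785.
Within the partial block the first minute is 1800 frames and each further minute 1798, so 3 further minute boundaries passed. Total skipped labels = 18 × 30 + 2 × 3 = 546.
Non-drop label index = 545245 + 546 = 545791; at 30 labels/s that is 05:03:13:01, i.e. DF 05:03:13;01.

05:03:13;01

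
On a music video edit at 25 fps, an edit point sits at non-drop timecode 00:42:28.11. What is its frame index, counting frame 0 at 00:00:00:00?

63711

Total seconds to the label: (0 × 3600 + 42 × 60 + 28) = 2548.
Frame index = 2548 × 25 + 11 = 63711.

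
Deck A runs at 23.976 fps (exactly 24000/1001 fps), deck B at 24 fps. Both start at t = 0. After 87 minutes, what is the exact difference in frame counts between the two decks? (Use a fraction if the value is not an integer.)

87 min = 5220 s.
A emits 24000/1001 × 5220 = 125280000/1001 frames; B emits 24 × 5220 = 125280.
Difference = 125280/1001 frames (≈ 125.1548); B is ahead of A.

125280/1001 frames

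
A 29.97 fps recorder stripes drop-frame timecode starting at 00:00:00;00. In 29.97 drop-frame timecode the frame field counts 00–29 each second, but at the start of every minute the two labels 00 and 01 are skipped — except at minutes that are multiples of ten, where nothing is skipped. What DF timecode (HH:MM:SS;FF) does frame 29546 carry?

00:16:25;26

Ten DF minutes hold 17982 frames, so frame 29546 lies in block 1 (frames 17982–35963) with 11564 frames into that block.
The block's first minute is 1800 frames and the rest 1798 each; 11564 frames reaches minute 6, so 1 × 18 + 6 × 2 = 30 labels have been skipped so far.
Adding those back, label number 29546 + 30 = 29576 at 30 labels/s is 985 s + 26 f = 0 h 16 min 25 s frame 26, i.e. 00:16:25;26.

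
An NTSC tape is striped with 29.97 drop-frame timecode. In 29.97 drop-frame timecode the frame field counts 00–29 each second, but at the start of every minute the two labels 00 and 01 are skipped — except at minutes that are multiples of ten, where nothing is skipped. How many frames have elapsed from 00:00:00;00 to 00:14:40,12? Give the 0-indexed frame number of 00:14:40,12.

26386

Complete 10-minute blocks: 1, each 17982 frames → 17982.
Remaining 4 whole minutes in the current block: 1800 + 3 × 1798 = 7194 frames.
Within the current minute: 40 × 30 + 12 − 2 = 1210 (labels ;00/;01 skipped at this minute). Total = 17982 + 7194 + 1210 = 26386.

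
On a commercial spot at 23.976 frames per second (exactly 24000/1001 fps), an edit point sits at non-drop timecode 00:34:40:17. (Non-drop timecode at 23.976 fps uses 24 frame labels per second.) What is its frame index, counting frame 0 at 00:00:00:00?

49937

Total seconds to the label: (0 × 3600 + 34 × 60 + 40) = 2080.
Frame index = 2080 × 24 + 17 = 49937.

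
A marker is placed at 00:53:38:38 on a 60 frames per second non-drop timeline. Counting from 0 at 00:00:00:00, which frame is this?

193118

Total seconds to the label: (0 × 3600 + 53 × 60 + 38) = 3218.
Frame index = 3218 × 60 + 38 = 193118.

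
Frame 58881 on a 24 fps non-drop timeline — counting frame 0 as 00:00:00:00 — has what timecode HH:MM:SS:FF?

58881 ÷ 24 = 2453 full seconds, remainder 9 frames.
2453 s = 0 h 40 min 53 s.
Timecode: 00:40:53:09.

00:40:53:09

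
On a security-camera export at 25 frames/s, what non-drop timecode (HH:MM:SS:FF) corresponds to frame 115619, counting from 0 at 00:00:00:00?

115619 ÷ 25 = 4624 full seconds, remainder 19 frames.
4624 s = 1 h 17 min 4 s.
Timecode: 01:17:04:19.

01:17:04:19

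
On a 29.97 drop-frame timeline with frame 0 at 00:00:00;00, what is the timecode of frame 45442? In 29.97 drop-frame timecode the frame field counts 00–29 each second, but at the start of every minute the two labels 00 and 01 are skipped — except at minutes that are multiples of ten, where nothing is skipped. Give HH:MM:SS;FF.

Ten DF minutes hold 17982 frames, so frame 45442 lies in block 2 (frames 35964–53945) with 9478 frames into that block.
The block's first minute is 1800 frames and the rest 1798 each; 9478 frames reaches minute 5, so 2 × 18 + 5 × 2 = 46 labels have been skipped so far.
Adding those back, label number 45442 + 46 = 45488 at 30 labels/s is 1516 s + 8 f = 0 h 25 min 16 s frame 8, i.e. 00:25:16;08.

00:25:16;08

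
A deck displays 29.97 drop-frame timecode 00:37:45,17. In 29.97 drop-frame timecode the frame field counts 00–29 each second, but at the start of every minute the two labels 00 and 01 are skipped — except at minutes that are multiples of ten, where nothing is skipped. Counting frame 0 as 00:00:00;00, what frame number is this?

67899

Complete 10-minute blocks: 3, each 17982 frames → 53946.
Remaining 7 whole minutes in the current block: 1800 + 6 × 1798 = 12588 frames.
Within the current minute: 45 × 30 + 17 − 2 = 1365 (labels ;00/;01 skipped at this minute). Total = 53946 + 12588 + 1365 = 67899.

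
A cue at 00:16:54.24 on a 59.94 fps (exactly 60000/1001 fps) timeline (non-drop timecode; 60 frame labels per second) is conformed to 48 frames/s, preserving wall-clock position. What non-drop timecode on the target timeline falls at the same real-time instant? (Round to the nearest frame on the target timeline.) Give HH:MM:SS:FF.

Source frame index: (0×3600 + 16×60 + 54) × 60 + 24 = 60864.
Real time: 60864 / (60000/1001) = 634634/625 s.
Target frame: (634634/625) × (48) = 30462432/625 ≈ 48739.891 → 48740.
At 48 labels/s: frame 48740 → 00:16:55:20.

00:16:55:20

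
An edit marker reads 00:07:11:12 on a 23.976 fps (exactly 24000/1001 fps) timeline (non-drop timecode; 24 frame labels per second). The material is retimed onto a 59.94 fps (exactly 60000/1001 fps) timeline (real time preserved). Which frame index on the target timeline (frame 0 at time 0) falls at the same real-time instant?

Source frame index: (0×3600 + 7×60 + 11) × 24 + 12 = 10356.
Real time: 10356 / (24000/1001) = 863863/2000 s.
Target frame: (863863/2000) × (60000/1001) = 25890.

frame 25890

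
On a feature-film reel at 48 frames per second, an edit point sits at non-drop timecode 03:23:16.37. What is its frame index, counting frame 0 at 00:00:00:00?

585445

Total seconds to the label: (3 × 3600 + 23 × 60 + 16) = 12196.
Frame index = 12196 × 48 + 37 = 585445.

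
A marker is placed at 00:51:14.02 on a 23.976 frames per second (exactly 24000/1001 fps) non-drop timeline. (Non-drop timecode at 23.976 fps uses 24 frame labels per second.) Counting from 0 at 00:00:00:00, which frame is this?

Total seconds to the label: (0 × 3600 + 51 × 60 + 14) = 3074.
Frame index = 3074 × 24 + 2 = 73778.

73778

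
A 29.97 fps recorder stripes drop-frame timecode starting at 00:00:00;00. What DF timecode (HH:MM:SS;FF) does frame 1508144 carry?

13:58:41;24

Each 10-minute DF block holds 10 × 60 × 30 − 9 × 2 = 17982 frames. 1508144 ÷ 17982 → 83 full blocks, remainder 15638.
Within the partial block the first minute is 1800 frames and each further minute 1798, so 8 further minute boundaries passed. Total skipped labels = 18 × 83 + 2 × 8 = 1510.
Non-drop label index = 1508144 + 1510 = 1509654; at 30 labels/s that is 13:58:41:24, i.e. DF 13:58:41;24.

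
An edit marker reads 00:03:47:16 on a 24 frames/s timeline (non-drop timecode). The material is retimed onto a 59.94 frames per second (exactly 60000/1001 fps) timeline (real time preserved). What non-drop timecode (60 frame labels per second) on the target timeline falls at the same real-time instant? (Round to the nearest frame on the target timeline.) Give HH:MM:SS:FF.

00:03:47:26

Source frame index: (0×3600 + 3×60 + 47) × 24 + 16 = 5464.
Real time: 5464 / (24) = 683/3 s.
Target frame: (683/3) × (60000/1001) = 13660000/1001 ≈ 13646.354 → 13646.
At 60 labels/s: frame 13646 → 00:03:47:26.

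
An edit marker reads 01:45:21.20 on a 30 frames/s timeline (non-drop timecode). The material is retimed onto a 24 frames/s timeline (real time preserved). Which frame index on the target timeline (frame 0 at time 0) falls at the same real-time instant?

Source frame index: (1×3600 + 45×60 + 21) × 30 + 20 = 189650.
Real time: 189650 / (30) = 18965/3 s.
Target frame: (18965/3) × (24) = 151720.

frame 151720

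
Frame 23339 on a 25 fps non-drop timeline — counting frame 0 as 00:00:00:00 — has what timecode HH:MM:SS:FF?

23339 ÷ 25 = 933 full seconds, remainder 14 frames.
933 s = 0 h 15 min 33 s.
Timecode: 00:15:33:14.

00:15:33:14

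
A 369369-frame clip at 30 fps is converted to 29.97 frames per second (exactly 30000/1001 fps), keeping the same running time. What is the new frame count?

369000 frames

Target frames = source frames × (target rate / source rate) = 369369 × (30000/1001)/(30) = 369369 × 1000/1001 = 369000.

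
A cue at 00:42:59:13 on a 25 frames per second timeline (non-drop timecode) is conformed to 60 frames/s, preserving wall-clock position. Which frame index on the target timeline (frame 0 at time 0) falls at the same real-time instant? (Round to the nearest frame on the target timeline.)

frame 154771

Source frame index: (0×3600 + 42×60 + 59) × 25 + 13 = 64488.
Real time: 64488 / (25) = 64488/25 s.
Target frame: (64488/25) × (60) = 773856/5 ≈ 154771.200 → 154771.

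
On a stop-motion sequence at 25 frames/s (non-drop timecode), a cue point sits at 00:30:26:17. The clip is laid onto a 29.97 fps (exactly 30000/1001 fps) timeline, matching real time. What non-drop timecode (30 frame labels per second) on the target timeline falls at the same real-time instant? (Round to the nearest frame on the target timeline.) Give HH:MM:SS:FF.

00:30:24:26

Source frame index: (0×3600 + 30×60 + 26) × 25 + 17 = 45667.
Real time: 45667 / (25) = 45667/25 s.
Target frame: (45667/25) × (30000/1001) = 54800400/1001 ≈ 54745.654 → 54746.
At 30 labels/s: frame 54746 → 00:30:24:26.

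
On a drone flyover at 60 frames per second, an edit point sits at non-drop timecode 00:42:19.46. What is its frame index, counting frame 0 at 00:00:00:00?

Total seconds to the label: (0 × 3600 + 42 × 60 + 19) = 2539.
Frame index = 2539 × 60 + 46 = 152386.

152386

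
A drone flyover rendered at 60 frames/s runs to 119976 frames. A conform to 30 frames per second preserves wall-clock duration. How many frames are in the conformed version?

Frames at target rate = 119976 × (30) / (60) = 59988.

59988 frames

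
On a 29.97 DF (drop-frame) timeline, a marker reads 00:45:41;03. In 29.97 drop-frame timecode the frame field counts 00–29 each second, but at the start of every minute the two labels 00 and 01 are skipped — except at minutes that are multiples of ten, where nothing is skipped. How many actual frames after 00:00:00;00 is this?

82151

Complete 10-minute blocks: 4, each 17982 frames → 71928.
Remaining 5 whole minutes in the current block: 1800 + 4 × 1798 = 8992 frames.
Within the current minute: 41 × 30 + 3 − 2 = 1231 (labels ;00/;01 skipped at this minute). Total = 71928 + 8992 + 1231 = 82151.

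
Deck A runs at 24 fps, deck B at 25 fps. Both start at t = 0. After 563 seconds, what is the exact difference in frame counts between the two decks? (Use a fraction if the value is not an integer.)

A emits 24 × 563 = 13512 frames; B emits 25 × 563 = 14075.
Difference = 563 frames; B is ahead of A.

563 frames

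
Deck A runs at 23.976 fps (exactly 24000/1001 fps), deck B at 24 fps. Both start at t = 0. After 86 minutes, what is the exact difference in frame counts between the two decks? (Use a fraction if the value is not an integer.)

123840/1001 frames

86 min = 5160 s.
A emits 24000/1001 × 5160 = 123840000/1001 frames; B emits 24 × 5160 = 123840.
Difference = 123840/1001 frames (≈ 123.7163); B is ahead of A.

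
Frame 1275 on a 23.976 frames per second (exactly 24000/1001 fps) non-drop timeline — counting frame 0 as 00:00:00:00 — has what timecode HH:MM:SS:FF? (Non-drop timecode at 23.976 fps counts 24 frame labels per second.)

00:00:53:03

1275 ÷ 24 = 53 full seconds, remainder 3 frames.
53 s = 0 h 0 min 53 s.
Timecode: 00:00:53:03.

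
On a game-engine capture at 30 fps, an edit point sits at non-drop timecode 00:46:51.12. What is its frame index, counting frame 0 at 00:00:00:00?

Total seconds to the label: (0 × 3600 + 46 × 60 + 51) = 2811.
Frame index = 2811 × 30 + 12 = 84342.

84342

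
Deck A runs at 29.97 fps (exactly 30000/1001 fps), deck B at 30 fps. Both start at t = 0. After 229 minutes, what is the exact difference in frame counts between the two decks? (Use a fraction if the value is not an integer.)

229 min = 13740 s.
A emits 30000/1001 × 13740 = 412200000/1001 frames; B emits 30 × 13740 = 412200.
Difference = 412200/1001 frames (≈ 411.7882); B is ahead of A.

412200/1001 frames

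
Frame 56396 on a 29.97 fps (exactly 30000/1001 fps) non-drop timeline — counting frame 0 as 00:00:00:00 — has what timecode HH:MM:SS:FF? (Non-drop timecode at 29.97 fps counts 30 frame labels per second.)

56396 ÷ 30 = 1879 full seconds, remainder 26 frames.
1879 s = 0 h 31 min 19 s.
Timecode: 00:31:19:26.

00:31:19:26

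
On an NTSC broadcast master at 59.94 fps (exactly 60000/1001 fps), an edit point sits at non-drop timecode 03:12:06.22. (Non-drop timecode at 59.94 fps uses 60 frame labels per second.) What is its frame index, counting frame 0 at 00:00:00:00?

frame 691582

Total seconds to the label: (3 × 3600 + 12 × 60 + 6) = 11526.
Frame index = 11526 × 60 + 22 = 691582.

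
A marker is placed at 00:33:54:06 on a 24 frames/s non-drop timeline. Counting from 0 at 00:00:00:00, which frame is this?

Total seconds to the label: (0 × 3600 + 33 × 60 + 54) = 2034.
Frame index = 2034 × 24 + 6 = 48822.

frame 48822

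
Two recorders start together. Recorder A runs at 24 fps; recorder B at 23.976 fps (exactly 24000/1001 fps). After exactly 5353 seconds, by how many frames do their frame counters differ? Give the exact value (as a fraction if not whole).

A emits 24 × 5353 = 128472 frames; B emits 24000/1001 × 5353 = 128472000/1001.
Difference = 128472/1001 frames (≈ 128.3437); B is behind A.

128472/1001 frames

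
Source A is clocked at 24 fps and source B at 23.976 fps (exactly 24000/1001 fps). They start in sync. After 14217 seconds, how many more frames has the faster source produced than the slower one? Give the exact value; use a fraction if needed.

48744/143 frames

A emits 24 × 14217 = 341208 frames; B emits 24000/1001 × 14217 = 48744000/143.
Difference = 48744/143 frames (≈ 340.8671); B is behind A.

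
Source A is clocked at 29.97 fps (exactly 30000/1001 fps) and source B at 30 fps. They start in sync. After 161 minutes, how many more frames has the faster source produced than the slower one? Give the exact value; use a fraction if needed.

41400/143 frames

161 min = 9660 s.
A emits 30000/1001 × 9660 = 41400000/143 frames; B emits 30 × 9660 = 289800.
Difference = 41400/143 frames (≈ 289.5105); B is ahead of A.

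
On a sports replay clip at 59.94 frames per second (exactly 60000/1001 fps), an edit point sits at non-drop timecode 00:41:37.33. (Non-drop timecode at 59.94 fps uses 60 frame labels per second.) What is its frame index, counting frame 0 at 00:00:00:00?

Total seconds to the label: (0 × 3600 + 41 × 60 + 37) = 2497.
Frame index = 2497 × 60 + 33 = 149853.

frame 149853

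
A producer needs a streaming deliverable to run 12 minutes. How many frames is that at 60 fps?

43200 frames

12 min = 720 s.
Frames = 720 × 60 = 43200.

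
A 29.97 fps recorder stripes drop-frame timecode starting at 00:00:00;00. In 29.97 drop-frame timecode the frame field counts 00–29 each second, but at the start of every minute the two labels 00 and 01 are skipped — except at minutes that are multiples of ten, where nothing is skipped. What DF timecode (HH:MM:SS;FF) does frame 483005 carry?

04:28:36;09

Each 10-minute DF block holds 10 × 60 × 30 − 9 × 2 = 17982 frames. 483005 ÷ 17982 → 26 full blocks, remainder 15473.
Within the partial block the first minute is 1800 frames and each further minute 1798, so 8 further minute boundaries passed. Total skipped labels = 18 × 26 + 2 × 8 = 484.
Non-drop label index = 483005 + 484 = 483489; at 30 labels/s that is 04:28:36:09, i.e. DF 04:28:36;09.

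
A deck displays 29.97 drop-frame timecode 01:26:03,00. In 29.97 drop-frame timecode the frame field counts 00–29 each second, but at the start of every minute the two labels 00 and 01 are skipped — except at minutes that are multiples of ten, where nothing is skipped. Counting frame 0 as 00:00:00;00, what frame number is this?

As if non-drop at 30 labels/s: (1 × 3600 + 26 × 60 + 3) × 30 + 0 = 154890.
Minute boundaries passed: 86; those not divisible by 10: 86 − 8 = 78; dropped labels = 2 × 78 = 156.
Actual frame index = 154890 − 156 = 154734.

154734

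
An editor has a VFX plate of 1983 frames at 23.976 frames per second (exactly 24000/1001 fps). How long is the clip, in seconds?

82.707625 seconds

Running time = 1983 / (24000/1001) = 82.707625 s.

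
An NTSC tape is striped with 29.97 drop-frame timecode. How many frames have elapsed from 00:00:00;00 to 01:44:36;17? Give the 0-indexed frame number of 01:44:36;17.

As if non-drop at 30 labels/s: (1 × 3600 + 44 × 60 + 36) × 30 + 17 = 188297.
Minute boundaries passed: 104; those not divisible by 10: 104 − 10 = 94; dropped labels = 2 × 94 = 188.
Actual frame index = 188297 − 188 = 188109.

188109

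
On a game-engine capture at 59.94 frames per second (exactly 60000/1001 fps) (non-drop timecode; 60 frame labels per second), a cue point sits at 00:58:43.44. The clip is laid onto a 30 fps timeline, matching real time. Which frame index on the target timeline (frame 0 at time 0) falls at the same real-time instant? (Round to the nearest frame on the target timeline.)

frame 105818

Source frame index: (0×3600 + 58×60 + 43) × 60 + 44 = 211424.
Real time: 211424 / (60000/1001) = 6613607/1875 s.
Target frame: (6613607/1875) × (30) = 13227214/125 ≈ 105817.712 → 105818.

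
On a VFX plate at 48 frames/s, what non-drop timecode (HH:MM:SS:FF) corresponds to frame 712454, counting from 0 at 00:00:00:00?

712454 ÷ 48 = 14842 full seconds, remainder 38 frames.
14842 s = 4 h 7 min 22 s.
Timecode: 04:07:22:38.

04:07:22:38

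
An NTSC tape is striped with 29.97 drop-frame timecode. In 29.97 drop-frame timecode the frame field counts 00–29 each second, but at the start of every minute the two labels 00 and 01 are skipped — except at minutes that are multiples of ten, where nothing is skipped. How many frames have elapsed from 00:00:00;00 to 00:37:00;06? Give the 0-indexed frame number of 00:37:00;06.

66538

As if non-drop at 30 labels/s: (0 × 3600 + 37 × 60 + 0) × 30 + 6 = 66606.
Minute boundaries passed: 37; those not divisible by 10: 37 − 3 = 34; dropped labels = 2 × 34 = 68.
Actual frame index = 66606 − 68 = 66538.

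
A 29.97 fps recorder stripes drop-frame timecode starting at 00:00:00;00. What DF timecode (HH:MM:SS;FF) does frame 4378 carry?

00:02:26;02

Ten DF minutes hold 17982 frames, so frame 4378 lies in block 0 (frames 0–17981) with 4378 frames into that block.
The block's first minute is 1800 frames and the rest 1798 each; 4378 frames reaches minute 2, so 0 × 18 + 2 × 2 = 4 labels have been skipped so far.
Adding those back, label number 4378 + 4 = 4382 at 30 labels/s is 146 s + 2 f = 0 h 2 min 26 s frame 2, i.e. 00:02:26;02.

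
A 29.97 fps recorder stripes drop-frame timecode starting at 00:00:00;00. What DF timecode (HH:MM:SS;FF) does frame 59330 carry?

00:32:59;18

Ten DF minutes hold 17982 frames, so frame 59330 lies in block 3 (frames 53946–71927) with 5384 frames into that block.
The block's first minute is 1800 frames and the rest 1798 each; 5384 frames reaches minute 2, so 3 × 18 + 2 × 2 = 58 labels have been skipped so far.
Adding those back, label number 59330 + 58 = 59388 at 30 labels/s is 1979 s + 18 f = 0 h 32 min 59 s frame 18, i.e. 00:32:59;18.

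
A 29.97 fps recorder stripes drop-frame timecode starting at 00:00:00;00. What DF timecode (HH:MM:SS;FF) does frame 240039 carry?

02:13:29;09

Each 10-minute DF block holds 10 × 60 × 30 − 9 × 2 = 17982 frames. 240039 ÷ 17982 → 13 full blocks, remainder 6273.
Within the partial block the first minute is 1800 frames and each further minute 1798, so 3 further minute boundaries passed. Total skipped labels = 18 × 13 + 2 × 3 = 240.
Non-drop label index = 240039 + 240 = 240279; at 30 labels/s that is 02:13:29:09, i.e. DF 02:13:29;09.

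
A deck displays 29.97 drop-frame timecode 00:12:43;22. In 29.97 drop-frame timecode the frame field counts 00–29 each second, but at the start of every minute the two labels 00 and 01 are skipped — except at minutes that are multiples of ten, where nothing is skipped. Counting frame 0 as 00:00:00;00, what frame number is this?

Complete 10-minute blocks: 1, each 17982 frames → 17982.
Remaining 2 whole minutes in the current block: 1800 + 1 × 1798 = 3598 frames.
Within the current minute: 43 × 30 + 22 − 2 = 1310 (labels ;00/;01 skipped at this minute). Total = 17982 + 3598 + 1310 = 22890.

22890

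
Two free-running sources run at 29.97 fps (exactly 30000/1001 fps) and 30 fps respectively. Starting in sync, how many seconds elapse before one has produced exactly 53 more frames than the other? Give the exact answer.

The gap grows by |30 − 30000/1001| = 30/1001 frames per second.
Time for a 53-frame gap: 53 ÷ (30/1001) = 53053/30 s.

53053/30 seconds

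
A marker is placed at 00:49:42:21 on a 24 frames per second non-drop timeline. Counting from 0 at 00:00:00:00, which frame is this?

Total seconds to the label: (0 × 3600 + 49 × 60 + 42) = 2982.
Frame index = 2982 × 24 + 21 = 71589.

frame 71589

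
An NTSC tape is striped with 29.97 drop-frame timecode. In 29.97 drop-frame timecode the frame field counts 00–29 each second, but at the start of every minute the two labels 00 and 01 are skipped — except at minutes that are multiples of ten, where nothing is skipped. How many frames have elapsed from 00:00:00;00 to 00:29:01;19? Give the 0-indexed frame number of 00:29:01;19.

52195

Complete 10-minute blocks: 2, each 17982 frames → 35964.
Remaining 9 whole minutes in the current block: 1800 + 8 × 1798 = 16184 frames.
Within the current minute: 1 × 30 + 19 − 2 = 47 (labels ;00/;01 skipped at this minute). Total = 35964 + 16184 + 47 = 52195.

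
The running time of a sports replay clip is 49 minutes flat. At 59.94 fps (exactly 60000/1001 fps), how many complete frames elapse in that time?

176223 frames

49 min = 2940 s.
Frames = 2940 × 60000/1001 = 25200000/143 ≈ 176223.7762.
Complete frames: 176223.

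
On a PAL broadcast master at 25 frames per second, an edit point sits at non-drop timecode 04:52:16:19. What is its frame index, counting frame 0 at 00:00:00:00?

frame 438419

Total seconds to the label: (4 × 3600 + 52 × 60 + 16) = 17536.
Frame index = 17536 × 25 + 19 = 438419.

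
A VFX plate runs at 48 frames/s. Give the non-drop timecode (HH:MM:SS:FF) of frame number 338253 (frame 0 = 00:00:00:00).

01:57:26:45

338253 ÷ 48 = 7046 full seconds, remainder 45 frames.
7046 s = 1 h 57 min 26 s.
Timecode: 01:57:26:45.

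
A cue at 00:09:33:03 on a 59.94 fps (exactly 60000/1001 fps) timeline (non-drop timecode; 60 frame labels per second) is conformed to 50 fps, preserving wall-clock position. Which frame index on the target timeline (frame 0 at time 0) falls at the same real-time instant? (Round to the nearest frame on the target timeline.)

frame 28681

Source frame index: (0×3600 + 9×60 + 33) × 60 + 3 = 34383.
Real time: 34383 / (60000/1001) = 11472461/20000 s.
Target frame: (11472461/20000) × (50) = 11472461/400 ≈ 28681.153 → 28681.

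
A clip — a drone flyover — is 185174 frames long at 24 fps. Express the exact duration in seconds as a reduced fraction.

Running time = 185174 ÷ (24) = 185174 × 1/24 = 92587/12 s.

92587/12 seconds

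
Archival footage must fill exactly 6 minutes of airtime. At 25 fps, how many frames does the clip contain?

6 min = 360 s.
Frames = 360 × 25 = 9000.

9000 frames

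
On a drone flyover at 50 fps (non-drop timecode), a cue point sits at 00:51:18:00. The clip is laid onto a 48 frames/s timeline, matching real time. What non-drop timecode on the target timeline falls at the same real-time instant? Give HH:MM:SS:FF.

Source frame index: (0×3600 + 51×60 + 18) × 50 + 0 = 153900.
Real time: 153900 / (50) = 3078 s.
Target frame: (3078) × (48) = 147744.
At 48 labels/s: frame 147744 → 00:51:18:00.

00:51:18:00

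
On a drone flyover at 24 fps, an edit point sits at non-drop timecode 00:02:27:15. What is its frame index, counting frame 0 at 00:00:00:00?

Total seconds to the label: (0 × 3600 + 2 × 60 + 27) = 147.
Frame index = 147 × 24 + 15 = 3543.

frame 3543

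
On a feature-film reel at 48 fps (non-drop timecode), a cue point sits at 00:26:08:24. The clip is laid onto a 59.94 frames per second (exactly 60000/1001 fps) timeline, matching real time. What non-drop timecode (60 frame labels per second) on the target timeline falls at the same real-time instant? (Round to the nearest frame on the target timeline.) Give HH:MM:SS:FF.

00:26:06:56

Source frame index: (0×3600 + 26×60 + 8) × 48 + 24 = 75288.
Real time: 75288 / (48) = 3137/2 s.
Target frame: (3137/2) × (60000/1001) = 94110000/1001 ≈ 94015.984 → 94016.
At 60 labels/s: frame 94016 → 00:26:06:56.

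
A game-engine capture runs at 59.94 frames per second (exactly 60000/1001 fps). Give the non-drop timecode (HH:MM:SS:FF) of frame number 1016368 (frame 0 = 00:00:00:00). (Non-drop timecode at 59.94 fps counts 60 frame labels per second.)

04:42:19:28

1016368 ÷ 60 = 16939 full seconds, remainder 28 frames.
16939 s = 4 h 42 min 19 s.
Timecode: 04:42:19:28.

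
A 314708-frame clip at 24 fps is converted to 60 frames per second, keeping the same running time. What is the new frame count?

786770 frames

Target frames = source frames × (target rate / source rate) = 314708 × (60)/(24) = 314708 × 5/2 = 786770.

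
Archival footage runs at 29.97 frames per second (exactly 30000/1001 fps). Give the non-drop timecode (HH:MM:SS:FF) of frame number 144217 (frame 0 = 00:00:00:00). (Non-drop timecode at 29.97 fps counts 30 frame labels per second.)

01:20:07:07

144217 ÷ 30 = 4807 full seconds, remainder 7 frames.
4807 s = 1 h 20 min 7 s.
Timecode: 01:20:07:07.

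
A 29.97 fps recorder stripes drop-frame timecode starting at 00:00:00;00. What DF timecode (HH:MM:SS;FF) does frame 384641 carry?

Each 10-minute DF block holds 10 × 60 × 30 − 9 × 2 = 17982 frames. 384641 ÷ 17982 → 21 full blocks, remainder 7019.
Within the partial block the first minute is 1800 frames and each further minute 1798, so 3 further minute boundaries passed. Total skipped labels = 18 × 21 + 2 × 3 = 384.
Non-drop label index = 384641 + 384 = 385025; at 30 labels/s that is 03:33:54:05, i.e. DF 03:33:54;05.

03:33:54;05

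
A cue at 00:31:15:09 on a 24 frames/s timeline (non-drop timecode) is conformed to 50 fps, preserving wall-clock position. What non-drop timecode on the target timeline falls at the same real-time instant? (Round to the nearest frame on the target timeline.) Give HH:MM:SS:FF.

Source frame index: (0×3600 + 31×60 + 15) × 24 + 9 = 45009.
Real time: 45009 / (24) = 15003/8 s.
Target frame: (15003/8) × (50) = 375075/4 ≈ 93768.750 → 93769.
At 50 labels/s: frame 93769 → 00:31:15:19.

00:31:15:19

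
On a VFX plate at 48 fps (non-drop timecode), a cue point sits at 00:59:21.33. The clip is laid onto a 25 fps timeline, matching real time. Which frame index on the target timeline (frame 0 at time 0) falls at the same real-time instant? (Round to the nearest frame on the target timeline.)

Source frame index: (0×3600 + 59×60 + 21) × 48 + 33 = 170961.
Real time: 170961 / (48) = 56987/16 s.
Target frame: (56987/16) × (25) = 1424675/16 ≈ 89042.188 → 89042.

frame 89042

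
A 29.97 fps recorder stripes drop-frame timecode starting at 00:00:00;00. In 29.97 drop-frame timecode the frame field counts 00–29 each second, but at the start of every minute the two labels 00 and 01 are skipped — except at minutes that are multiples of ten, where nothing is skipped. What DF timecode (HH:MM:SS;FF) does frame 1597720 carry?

14:48:30;20

Ten DF minutes hold 17982 frames, so frame 1597720 lies in block 88 (frames 1582416–1600397) with 15304 frames into that block.
The block's first minute is 1800 frames and the rest 1798 each; 15304 frames reaches minute 8, so 88 × 18 + 8 × 2 = 1600 labels have been skipped so far.
Adding those back, label number 1597720 + 1600 = 1599320 at 30 labels/s is 53310 s + 20 f = 14 h 48 min 30 s frame 20, i.e. 14:48:30;20.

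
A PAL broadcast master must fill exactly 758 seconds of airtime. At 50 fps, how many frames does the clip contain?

37900 frames

Frames = 758 × 50 = 37900.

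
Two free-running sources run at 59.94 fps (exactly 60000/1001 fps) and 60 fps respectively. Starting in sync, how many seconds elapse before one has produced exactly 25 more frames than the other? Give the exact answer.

The gap grows by |60 − 60000/1001| = 60/1001 frames per second.
Time for a 25-frame gap: 25 ÷ (60/1001) = 5005/12 s.

5005/12 seconds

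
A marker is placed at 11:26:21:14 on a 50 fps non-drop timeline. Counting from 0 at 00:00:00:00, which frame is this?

Total seconds to the label: (11 × 3600 + 26 × 60 + 21) = 41181.
Frame index = 41181 × 50 + 14 = 2059064.

frame 2059064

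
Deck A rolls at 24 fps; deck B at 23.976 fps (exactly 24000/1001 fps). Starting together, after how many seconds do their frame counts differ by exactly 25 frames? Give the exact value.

The gap grows by |24000/1001 − 24| = 24/1001 frames per second.
Time for a 25-frame gap: 25 ÷ (24/1001) = 25025/24 s.

25025/24 seconds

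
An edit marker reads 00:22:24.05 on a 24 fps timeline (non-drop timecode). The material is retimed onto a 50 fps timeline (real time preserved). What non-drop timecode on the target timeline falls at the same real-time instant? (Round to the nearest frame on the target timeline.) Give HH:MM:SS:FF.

Source frame index: (0×3600 + 22×60 + 24) × 24 + 5 = 32261.
Real time: 32261 / (24) = 32261/24 s.
Target frame: (32261/24) × (50) = 806525/12 ≈ 67210.417 → 67210.
At 50 labels/s: frame 67210 → 00:22:24:10.

00:22:24:10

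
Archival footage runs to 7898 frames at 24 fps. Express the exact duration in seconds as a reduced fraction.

3949/12 seconds

Running time = 7898 ÷ (24) = 7898 × 1/24 = 3949/12 s.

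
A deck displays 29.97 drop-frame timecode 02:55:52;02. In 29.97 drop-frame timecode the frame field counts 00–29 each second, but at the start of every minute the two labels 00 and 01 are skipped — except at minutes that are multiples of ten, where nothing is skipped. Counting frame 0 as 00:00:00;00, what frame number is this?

Complete 10-minute blocks: 17, each 17982 frames → 305694.
Remaining 5 whole minutes in the current block: 1800 + 4 × 1798 = 8992 frames.
Within the current minute: 52 × 30 + 2 − 2 = 1560 (labels ;00/;01 skipped at this minute). Total = 305694 + 8992 + 1560 = 316246.

316246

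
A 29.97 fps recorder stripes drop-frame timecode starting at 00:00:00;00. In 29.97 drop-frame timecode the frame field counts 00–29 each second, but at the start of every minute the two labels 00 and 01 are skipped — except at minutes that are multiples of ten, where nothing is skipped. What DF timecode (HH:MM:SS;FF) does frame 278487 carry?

Ten DF minutes hold 17982 frames, so frame 278487 lies in block 15 (frames 269730–287711) with 8757 frames into that block.
The block's first minute is 1800 frames and the rest 1798 each; 8757 frames reaches minute 4, so 15 × 18 + 4 × 2 = 278 labels have been skipped so far.
Adding those back, label number 278487 + 278 = 278765 at 30 labels/s is 9292 s + 5 f = 2 h 34 min 52 s frame 5, i.e. 02:34:52;05.

02:34:52;05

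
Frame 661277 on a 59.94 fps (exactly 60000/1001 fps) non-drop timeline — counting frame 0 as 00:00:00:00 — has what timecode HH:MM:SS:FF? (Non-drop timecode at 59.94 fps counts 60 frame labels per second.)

661277 ÷ 60 = 11021 full seconds, remainder 17 frames.
11021 s = 3 h 3 min 41 s.
Timecode: 03:03:41:17.

03:03:41:17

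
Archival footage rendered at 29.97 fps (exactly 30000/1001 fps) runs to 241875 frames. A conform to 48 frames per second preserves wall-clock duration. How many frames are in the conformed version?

Target frames = source frames × (target rate / source rate) = 241875 × (48)/(30000/1001) = 241875 × 1001/625 = 387387.

387387 frames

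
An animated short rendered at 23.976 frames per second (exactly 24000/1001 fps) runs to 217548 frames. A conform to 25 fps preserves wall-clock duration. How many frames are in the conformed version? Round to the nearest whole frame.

226839 frames

Frames at target rate = 217548 × (25) / (24000/1001) = 18147129/80 ≈ 226839.112.
Nearest whole frame: 226839.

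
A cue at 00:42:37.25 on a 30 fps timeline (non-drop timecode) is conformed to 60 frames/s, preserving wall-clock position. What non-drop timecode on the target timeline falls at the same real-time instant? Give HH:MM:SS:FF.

Source frame index: (0×3600 + 42×60 + 37) × 30 + 25 = 76735.
Real time: 76735 / (30) = 15347/6 s.
Target frame: (15347/6) × (60) = 153470.
At 60 labels/s: frame 153470 → 00:42:37:50.

00:42:37:50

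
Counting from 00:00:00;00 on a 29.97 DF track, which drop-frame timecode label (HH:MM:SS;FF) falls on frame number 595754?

05:31:18;10

Ten DF minutes hold 17982 frames, so frame 595754 lies in block 33 (frames 593406–611387) with 2348 frames into that block.
The block's first minute is 1800 frames and the rest 1798 each; 2348 frames reaches minute 1, so 33 × 18 + 1 × 2 = 596 labels have been skipped so far.
Adding those back, label number 595754 + 596 = 596350 at 30 labels/s is 19878 s + 10 f = 5 h 31 min 18 s frame 10, i.e. 05:31:18;10.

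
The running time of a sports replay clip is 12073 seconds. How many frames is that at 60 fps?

Frames = 12073 × 60 = 724380.

724380 frames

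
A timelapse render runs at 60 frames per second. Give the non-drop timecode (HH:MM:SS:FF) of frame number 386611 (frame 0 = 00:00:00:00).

386611 ÷ 60 = 6443 full seconds, remainder 31 frames.
6443 s = 1 h 47 min 23 s.
Timecode: 01:47:23:31.

01:47:23:31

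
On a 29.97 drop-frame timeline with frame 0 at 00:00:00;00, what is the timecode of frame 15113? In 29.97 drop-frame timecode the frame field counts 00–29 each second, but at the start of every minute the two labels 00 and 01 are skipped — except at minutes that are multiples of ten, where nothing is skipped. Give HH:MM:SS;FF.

Each 10-minute DF block holds 10 × 60 × 30 − 9 × 2 = 17982 frames. 15113 ÷ 17982 → 0 full blocks, remainder 15113.
Within the partial block the first minute is 1800 frames and each further minute 1798, so 8 further minute boundaries passed. Total skipped labels = 18 × 0 + 2 × 8 = 16.
Non-drop label index = 15113 + 16 = 15129; at 30 labels/s that is 00:08:24:09, i.e. DF 00:08:24;09.

00:08:24;09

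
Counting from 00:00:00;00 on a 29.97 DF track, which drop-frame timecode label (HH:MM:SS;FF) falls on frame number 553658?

05:07:53;22

Each 10-minute DF block holds 10 × 60 × 30 − 9 × 2 = 17982 frames. 553658 ÷ 17982 → 30 full blocks, remainder 14198.
Within the partial block the first minute is 1800 frames and each further minute 1798, so 7 further minute boundaries passed. Total skipped labels = 18 × 30 + 2 × 7 = 554.
Non-drop label index = 553658 + 554 = 554212; at 30 labels/s that is 05:07:53:22, i.e. DF 05:07:53;22.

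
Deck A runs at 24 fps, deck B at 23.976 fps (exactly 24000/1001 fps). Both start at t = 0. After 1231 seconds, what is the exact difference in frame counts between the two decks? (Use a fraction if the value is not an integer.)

A emits 24 × 1231 = 29544 frames; B emits 24000/1001 × 1231 = 29544000/1001.
Difference = 29544/1001 frames (≈ 29.5145); B is behind A.

29544/1001 frames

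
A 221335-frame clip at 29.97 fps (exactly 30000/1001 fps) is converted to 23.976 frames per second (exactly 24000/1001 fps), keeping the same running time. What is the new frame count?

177068 frames

Target frames = source frames × (target rate / source rate) = 221335 × (24000/1001)/(30000/1001) = 221335 × 4/5 = 177068.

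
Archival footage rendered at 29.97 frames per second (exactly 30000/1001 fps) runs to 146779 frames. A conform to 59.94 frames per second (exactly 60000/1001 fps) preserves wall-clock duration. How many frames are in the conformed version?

Frames at target rate = 146779 × (60000/1001) / (30000/1001) = 293558.

293558 frames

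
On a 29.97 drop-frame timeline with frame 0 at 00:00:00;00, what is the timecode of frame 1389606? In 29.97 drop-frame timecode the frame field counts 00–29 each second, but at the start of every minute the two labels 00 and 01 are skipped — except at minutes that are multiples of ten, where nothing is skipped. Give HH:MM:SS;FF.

Ten DF minutes hold 17982 frames, so frame 1389606 lies in block 77 (frames 1384614–1402595) with 4992 frames into that block.
The block's first minute is 1800 frames and the rest 1798 each; 4992 frames reaches minute 2, so 77 × 18 + 2 × 2 = 1390 labels have been skipped so far.
Adding those back, label number 1389606 + 1390 = 1390996 at 30 labels/s is 46366 s + 16 f = 12 h 52 min 46 s frame 16, i.e. 12:52:46;16.

12:52:46;16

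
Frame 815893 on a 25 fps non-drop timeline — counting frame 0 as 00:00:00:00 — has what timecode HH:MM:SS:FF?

09:03:55:18

815893 ÷ 25 = 32635 full seconds, remainder 18 frames.
32635 s = 9 h 3 min 55 s.
Timecode: 09:03:55:18.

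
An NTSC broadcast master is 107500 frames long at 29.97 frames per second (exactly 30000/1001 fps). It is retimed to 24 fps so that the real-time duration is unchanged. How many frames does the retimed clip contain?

86086 frames

Target frames = source frames × (target rate / source rate) = 107500 × (24)/(30000/1001) = 107500 × 1001/1250 = 86086.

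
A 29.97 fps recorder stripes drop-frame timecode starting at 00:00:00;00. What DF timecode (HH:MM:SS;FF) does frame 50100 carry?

00:27:51;20

Ten DF minutes hold 17982 frames, so frame 50100 lies in block 2 (frames 35964–53945) with 14136 frames into that block.
The block's first minute is 1800 frames and the rest 1798 each; 14136 frames reaches minute 7, so 2 × 18 + 7 × 2 = 50 labels have been skipped so far.
Adding those back, label number 50100 + 50 = 50150 at 30 labels/s is 1671 s + 20 f = 0 h 27 min 51 s frame 20, i.e. 00:27:51;20.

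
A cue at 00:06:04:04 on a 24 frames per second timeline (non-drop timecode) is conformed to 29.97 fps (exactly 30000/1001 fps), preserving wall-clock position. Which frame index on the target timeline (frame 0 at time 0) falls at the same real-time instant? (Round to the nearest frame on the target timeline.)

Source frame index: (0×3600 + 6×60 + 4) × 24 + 4 = 8740.
Real time: 8740 / (24) = 2185/6 s.
Target frame: (2185/6) × (30000/1001) = 10925000/1001 ≈ 10914.086 → 10914.

frame 10914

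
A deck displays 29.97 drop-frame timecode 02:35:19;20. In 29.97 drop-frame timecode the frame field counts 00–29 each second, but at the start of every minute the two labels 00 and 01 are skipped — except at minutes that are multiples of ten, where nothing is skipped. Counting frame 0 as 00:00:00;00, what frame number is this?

Complete 10-minute blocks: 15, each 17982 frames → 269730.
Remaining 5 whole minutes in the current block: 1800 + 4 × 1798 = 8992 frames.
Within the current minute: 19 × 30 + 20 − 2 = 588 (labels ;00/;01 skipped at this minute). Total = 269730 + 8992 + 588 = 279310.

279310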